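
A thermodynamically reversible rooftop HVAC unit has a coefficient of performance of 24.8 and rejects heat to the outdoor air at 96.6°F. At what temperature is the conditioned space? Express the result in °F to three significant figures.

For a Carnot refrigerator COP_R = T_C/(T_H − T_C), so T_C = COP·T_H/(1 + COP).
With T_H = 309.04 K, T_C = 24.8 × 309.04/25.80 = 297.06 K.
Converting, 297.06 K = 75.04°F.

75.0 °F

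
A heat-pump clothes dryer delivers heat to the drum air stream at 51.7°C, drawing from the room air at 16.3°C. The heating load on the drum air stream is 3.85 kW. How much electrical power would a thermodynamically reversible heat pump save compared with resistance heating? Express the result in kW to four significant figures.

In absolute terms T_C = 289.45 K and T_H = 324.85 K, so ΔT = 35.40 K.
COP_Carnot = T_H/ΔT = 324.85/35.40 = 9.177.
Resistance heating needs Ẇ_res = Q̇_H = 3.850 kW; the reversible heat pump needs only Ẇ_hp = Q̇_H/COP = 0.4195 kW.
Saving = 3.850 − 0.4195 = 3.430 kW.

3.430 kW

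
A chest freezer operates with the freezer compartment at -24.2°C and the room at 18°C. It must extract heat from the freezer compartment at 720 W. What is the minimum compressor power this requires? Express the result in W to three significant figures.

In absolute terms T_C = 248.95 K and T_H = 291.15 K, so ΔT = 42.20 K.
COP_Carnot = T_C/ΔT = 248.95/42.20 = 5.899.
Ẇ_min = Q̇/COP_Carnot = 720.0/5.899 = 122.0 W.

122 W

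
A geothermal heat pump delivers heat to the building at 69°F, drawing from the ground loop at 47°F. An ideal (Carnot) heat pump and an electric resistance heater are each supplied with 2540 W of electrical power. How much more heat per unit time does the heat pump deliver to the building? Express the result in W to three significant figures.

In absolute terms T_C = 281.48 K and T_H = 293.71 K, so ΔT = 12.22 K.
COP_Carnot = T_H/ΔT = 293.71/12.22 = 24.03.
The heat pump delivers Q̇_H = COP × Ẇ = 61040 W; the resistance heater delivers Ẇ = 2540 W.
Extra = (COP − 1)·Ẇ = 58500 W.

58500 W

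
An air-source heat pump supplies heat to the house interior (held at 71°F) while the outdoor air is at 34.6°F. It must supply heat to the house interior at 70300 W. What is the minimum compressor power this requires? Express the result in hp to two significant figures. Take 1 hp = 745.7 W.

6.5 hp

In absolute terms T_C = 274.59 K and T_H = 294.82 K, so ΔT = 20.22 K.
COP_Carnot = T_H/ΔT = 294.82/20.22 = 14.58.
Ẇ_min = Q̇/COP_Carnot = 70300/14.58 = 4822 W = 6.466 hp.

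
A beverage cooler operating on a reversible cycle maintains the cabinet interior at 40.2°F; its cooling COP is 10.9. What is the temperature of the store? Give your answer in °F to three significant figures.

COP_R = T_C/(T_H − T_C) gives T_H − T_C = T_C/COP.
With T_C = 277.71 K, T_H = 277.71 × (1 + 1/10.9) = 303.18 K.
Converting, 303.18 K = 86.06°F.

86.1 °F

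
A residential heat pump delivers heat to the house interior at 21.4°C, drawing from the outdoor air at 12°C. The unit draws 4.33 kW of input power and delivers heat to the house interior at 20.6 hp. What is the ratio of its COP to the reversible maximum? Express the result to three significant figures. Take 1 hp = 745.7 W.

0.113

Converting, Q̇_H = 20.60 hp = 15.36 kW, so COP_actual = Q̇_H/Ẇ = 15.36/4.330 = 3.548.
In absolute terms T_C = 285.15 K and T_H = 294.55 K, so ΔT = 9.400 K.
COP_Carnot = T_H/ΔT = 294.55/9.400 = 31.34.
η_II = COP_actual/COP_Carnot = 3.548/31.34 = 0.1132.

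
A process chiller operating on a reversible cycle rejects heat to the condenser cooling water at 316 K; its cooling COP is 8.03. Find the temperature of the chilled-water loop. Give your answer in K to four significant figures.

For a Carnot refrigerator COP_R = T_C/(T_H − T_C), so T_C = COP·T_H/(1 + COP).
With T_H = 316.00 K, T_C = 8.03 × 316.00/9.030 = 281.01 K.

281.0 K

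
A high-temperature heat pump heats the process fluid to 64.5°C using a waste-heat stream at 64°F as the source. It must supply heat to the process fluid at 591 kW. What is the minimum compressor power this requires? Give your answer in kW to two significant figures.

82 kW

In absolute terms T_C = 290.93 K and T_H = 337.65 K, so ΔT = 46.72 K.
COP_Carnot = T_H/ΔT = 337.65/46.72 = 7.227.
Ẇ_min = Q̇/COP_Carnot = 591.0/7.227 = 81.78 kW.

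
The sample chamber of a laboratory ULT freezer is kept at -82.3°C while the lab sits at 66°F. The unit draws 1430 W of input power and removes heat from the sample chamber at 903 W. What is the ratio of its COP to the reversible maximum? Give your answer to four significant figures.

COP_actual = Q̇_C/Ẇ = 903.0/1430 = 0.6315.
In absolute terms T_C = 190.85 K and T_H = 292.04 K, so ΔT = 101.2 K.
COP_Carnot = T_C/ΔT = 190.85/101.2 = 1.886.
η_II = COP_actual/COP_Carnot = 0.6315/1.886 = 0.3348.

0.3348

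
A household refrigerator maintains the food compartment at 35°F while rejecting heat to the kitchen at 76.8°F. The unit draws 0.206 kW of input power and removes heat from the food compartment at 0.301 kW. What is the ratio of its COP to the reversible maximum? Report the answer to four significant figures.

COP_actual = Q̇_C/Ẇ = 0.3010/0.2060 = 1.461.
In absolute terms T_C = 274.82 K and T_H = 298.04 K, so ΔT = 23.22 K.
COP_Carnot = T_C/ΔT = 274.82/23.22 = 11.83.
η_II = COP_actual/COP_Carnot = 1.461/11.83 = 0.1235.

0.1235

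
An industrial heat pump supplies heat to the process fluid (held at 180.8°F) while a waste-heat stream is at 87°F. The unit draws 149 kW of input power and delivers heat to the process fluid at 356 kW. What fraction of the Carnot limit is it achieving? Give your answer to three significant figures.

0.350

COP_actual = Q̇_H/Ẇ = 356.0/149.0 = 2.389.
In absolute terms T_C = 303.71 K and T_H = 355.82 K, so ΔT = 52.11 K.
COP_Carnot = T_H/ΔT = 355.82/52.11 = 6.828.
η_II = COP_actual/COP_Carnot = 2.389/6.828 = 0.3499.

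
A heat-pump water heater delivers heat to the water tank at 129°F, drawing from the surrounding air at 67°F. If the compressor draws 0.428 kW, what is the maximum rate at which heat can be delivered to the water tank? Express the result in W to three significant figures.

In absolute terms T_C = 292.59 K and T_H = 327.04 K, so ΔT = 34.44 K.
COP_Carnot = T_H/ΔT = 327.04/34.44 = 9.495.
Q̇_max = COP_Carnot × Ẇ = 9.495 × 0.4280 kW = 4.064 kW = 4064 W.

4060 W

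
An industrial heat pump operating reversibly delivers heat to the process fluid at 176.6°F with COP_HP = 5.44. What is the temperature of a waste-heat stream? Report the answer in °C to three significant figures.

COP_HP = T_H/(T_H − T_C) gives T_H − T_C = T_H/COP.
With T_H = 353.48 K, T_C = 353.48 × (1 − 1/5.44) = 288.50 K.
Converting, 288.50 K = 15.35°C.

15.4 °C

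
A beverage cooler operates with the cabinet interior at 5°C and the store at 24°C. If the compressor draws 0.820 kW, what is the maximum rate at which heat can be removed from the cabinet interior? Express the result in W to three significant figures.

In absolute terms T_C = 278.15 K and T_H = 297.15 K, so ΔT = 19.00 K.
COP_Carnot = T_C/ΔT = 278.15/19.00 = 14.64.
Q̇_max = COP_Carnot × Ẇ = 14.64 × 0.8200 kW = 12.00 kW = 12000 W.

12000 W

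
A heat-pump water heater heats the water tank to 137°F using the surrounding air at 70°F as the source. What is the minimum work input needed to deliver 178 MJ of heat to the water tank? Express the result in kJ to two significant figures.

20000 kJ

In absolute terms T_C = 294.26 K and T_H = 331.48 K, so ΔT = 37.22 K.
The reversible limit is COP_HP = T_H/ΔT = 8.906, so W_min = Q_H/COP = Q_H·ΔT/T_H.
W_min = 178.0 × 37.22/331.48 = 19.99 MJ = 19990 kJ.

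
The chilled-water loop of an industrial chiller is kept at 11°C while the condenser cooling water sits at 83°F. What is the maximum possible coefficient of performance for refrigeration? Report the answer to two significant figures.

16

In absolute terms T_C = 284.15 K and T_H = 301.48 K, so ΔT = 17.33 K.
For a reversible cycle, COP_Carnot = T_C/ΔT = 284.15/17.33 = 16.39.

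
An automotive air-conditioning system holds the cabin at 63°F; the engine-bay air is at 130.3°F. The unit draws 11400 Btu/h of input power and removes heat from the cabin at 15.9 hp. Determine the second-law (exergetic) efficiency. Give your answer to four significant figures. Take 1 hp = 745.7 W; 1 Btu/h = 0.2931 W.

Converting, Q̇_C = 15.90 hp = 40450 Btu/h, so COP_actual = Q̇_C/Ẇ = 40450/11400 = 3.548.
In absolute terms T_C = 290.37 K and T_H = 327.76 K, so ΔT = 37.39 K.
COP_Carnot = T_C/ΔT = 290.37/37.39 = 7.766.
η_II = COP_actual/COP_Carnot = 3.548/7.766 = 0.4569.

0.4569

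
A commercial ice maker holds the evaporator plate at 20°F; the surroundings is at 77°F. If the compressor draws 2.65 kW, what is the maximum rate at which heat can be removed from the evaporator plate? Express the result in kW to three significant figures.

22.3 kW

In absolute terms T_C = 266.48 K and T_H = 298.15 K, so ΔT = 31.67 K.
COP_Carnot = T_C/ΔT = 266.48/31.67 = 8.415.
Q̇_max = COP_Carnot × Ẇ = 8.415 × 2.650 kW = 22.30 kW.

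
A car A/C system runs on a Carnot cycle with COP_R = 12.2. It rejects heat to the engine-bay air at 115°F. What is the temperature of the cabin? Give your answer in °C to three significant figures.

For a Carnot refrigerator COP_R = T_C/(T_H − T_C), so T_C = COP·T_H/(1 + COP).
With T_H = 319.26 K, T_C = 12.2 × 319.26/13.20 = 295.07 K.
Converting, 295.07 K = 21.92°C.

21.9 °C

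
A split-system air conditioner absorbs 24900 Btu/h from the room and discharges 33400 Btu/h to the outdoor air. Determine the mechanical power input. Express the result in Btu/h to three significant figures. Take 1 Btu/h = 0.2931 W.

8500 Btu/h

For a cyclic device the first law requires Q̇_H = Q̇_C + Ẇ.
Ẇ = Q̇_H − Q̇_C = 8500 Btu/h.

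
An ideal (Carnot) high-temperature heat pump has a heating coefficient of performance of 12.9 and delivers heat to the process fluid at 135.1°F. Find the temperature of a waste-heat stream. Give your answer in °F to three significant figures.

COP_HP = T_H/(T_H − T_C) gives T_H − T_C = T_H/COP.
With T_H = 330.43 K, T_C = 330.43 × (1 − 1/12.9) = 304.81 K.
Converting, 304.81 K = 88.99°F.

89.0 °F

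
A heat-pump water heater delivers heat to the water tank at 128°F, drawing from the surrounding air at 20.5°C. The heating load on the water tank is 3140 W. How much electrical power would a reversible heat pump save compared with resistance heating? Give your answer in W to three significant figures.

2820 W

In absolute terms T_C = 293.65 K and T_H = 326.48 K, so ΔT = 32.83 K.
COP_Carnot = T_H/ΔT = 326.48/32.83 = 9.944.
Resistance heating needs Ẇ_res = Q̇_H = 3140 W; the reversible heat pump needs only Ẇ_hp = Q̇_H/COP = 315.8 W.
Saving = 3140 − 315.8 = 2824 W.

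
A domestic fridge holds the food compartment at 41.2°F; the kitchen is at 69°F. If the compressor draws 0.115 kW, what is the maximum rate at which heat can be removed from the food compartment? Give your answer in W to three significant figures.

In absolute terms T_C = 278.26 K and T_H = 293.71 K, so ΔT = 15.44 K.
COP_Carnot = T_C/ΔT = 278.26/15.44 = 18.02.
Q̇_max = COP_Carnot × Ẇ = 18.02 × 0.1150 kW = 2.072 kW = 2072 W.

2070 W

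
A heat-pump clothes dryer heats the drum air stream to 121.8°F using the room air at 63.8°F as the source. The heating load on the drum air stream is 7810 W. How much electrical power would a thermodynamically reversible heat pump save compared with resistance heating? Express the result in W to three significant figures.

In absolute terms T_C = 290.82 K and T_H = 323.04 K, so ΔT = 32.22 K.
COP_Carnot = T_H/ΔT = 323.04/32.22 = 10.03.
Resistance heating needs Ẇ_res = Q̇_H = 7810 W; the reversible heat pump needs only Ẇ_hp = Q̇_H/COP = 779.0 W.
Saving = 7810 − 779.0 = 7031 W.

7030 W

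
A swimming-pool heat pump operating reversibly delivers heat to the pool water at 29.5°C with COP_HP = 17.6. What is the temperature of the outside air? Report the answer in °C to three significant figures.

COP_HP = T_H/(T_H − T_C) gives T_H − T_C = T_H/COP.
With T_H = 302.65 K, T_C = 302.65 × (1 − 1/17.6) = 285.45 K.
Converting, 285.45 K = 12.30°C.

12.3 °C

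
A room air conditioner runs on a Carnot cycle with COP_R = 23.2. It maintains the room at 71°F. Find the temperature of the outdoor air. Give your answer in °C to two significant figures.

34 °C

COP_R = T_C/(T_H − T_C) gives T_H − T_C = T_C/COP.
With T_C = 294.82 K, T_H = 294.82 × (1 + 1/23.2) = 307.52 K.
Converting, 307.52 K = 34.37°C.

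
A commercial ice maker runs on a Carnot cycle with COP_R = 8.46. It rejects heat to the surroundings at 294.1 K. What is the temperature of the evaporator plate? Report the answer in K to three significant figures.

For a Carnot refrigerator COP_R = T_C/(T_H − T_C), so T_C = COP·T_H/(1 + COP).
With T_H = 294.10 K, T_C = 8.46 × 294.10/9.460 = 263.01 K.

263 K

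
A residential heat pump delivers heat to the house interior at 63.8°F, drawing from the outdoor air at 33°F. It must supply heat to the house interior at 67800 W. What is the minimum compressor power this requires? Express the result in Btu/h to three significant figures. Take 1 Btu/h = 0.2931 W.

In absolute terms T_C = 273.71 K and T_H = 290.82 K, so ΔT = 17.11 K.
COP_Carnot = T_H/ΔT = 290.82/17.11 = 17.00.
Ẇ_min = Q̇/COP_Carnot = 67800/17.00 = 3989 W = 13610 Btu/h.

13600 Btu/h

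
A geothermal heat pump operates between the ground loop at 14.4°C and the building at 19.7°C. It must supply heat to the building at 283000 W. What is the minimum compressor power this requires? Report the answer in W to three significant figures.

5120 W

In absolute terms T_C = 287.55 K and T_H = 292.85 K, so ΔT = 5.300 K.
COP_Carnot = T_H/ΔT = 292.85/5.300 = 55.25.
Ẇ_min = Q̇/COP_Carnot = 283000/55.25 = 5122 W.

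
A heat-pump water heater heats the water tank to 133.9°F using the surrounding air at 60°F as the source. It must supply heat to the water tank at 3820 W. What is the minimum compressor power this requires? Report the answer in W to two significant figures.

In absolute terms T_C = 288.71 K and T_H = 329.76 K, so ΔT = 41.06 K.
COP_Carnot = T_H/ΔT = 329.76/41.06 = 8.032.
Ẇ_min = Q̇/COP_Carnot = 3820/8.032 = 475.6 W.

480 W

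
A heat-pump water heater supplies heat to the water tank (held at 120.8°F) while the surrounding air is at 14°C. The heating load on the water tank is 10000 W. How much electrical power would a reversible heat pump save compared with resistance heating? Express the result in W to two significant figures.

8900 W

In absolute terms T_C = 287.15 K and T_H = 322.48 K, so ΔT = 35.33 K.
COP_Carnot = T_H/ΔT = 322.48/35.33 = 9.127.
Resistance heating needs Ẇ_res = Q̇_H = 10000 W; the reversible heat pump needs only Ẇ_hp = Q̇_H/COP = 1096 W.
Saving = 10000 − 1096 = 8904 W.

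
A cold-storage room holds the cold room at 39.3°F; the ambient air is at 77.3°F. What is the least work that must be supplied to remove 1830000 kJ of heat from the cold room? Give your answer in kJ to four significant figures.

In absolute terms T_C = 277.21 K and T_H = 298.32 K, so ΔT = 21.11 K.
The reversible limit is COP_R = T_C/ΔT = 13.13, so W_min = Q_C/COP = Q_C·ΔT/T_C.
W_min = 1830000 × 21.11/277.21 = 139400 kJ.

139400 kJ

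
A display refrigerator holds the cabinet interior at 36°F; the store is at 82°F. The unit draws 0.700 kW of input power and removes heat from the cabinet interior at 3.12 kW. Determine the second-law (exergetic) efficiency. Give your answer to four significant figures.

0.4136

COP_actual = Q̇_C/Ẇ = 3.120/0.7000 = 4.457.
In absolute terms T_C = 275.37 K and T_H = 300.93 K, so ΔT = 25.56 K.
COP_Carnot = T_C/ΔT = 275.37/25.56 = 10.78.
η_II = COP_actual/COP_Carnot = 4.457/10.78 = 0.4136.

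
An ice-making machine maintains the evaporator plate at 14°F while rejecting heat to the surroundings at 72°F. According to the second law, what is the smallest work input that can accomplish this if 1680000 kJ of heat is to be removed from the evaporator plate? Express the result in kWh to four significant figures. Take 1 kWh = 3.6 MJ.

In absolute terms T_C = 263.15 K and T_H = 295.37 K, so ΔT = 32.22 K.
The reversible limit is COP_R = T_C/ΔT = 8.167, so W_min = Q_C/COP = Q_C·ΔT/T_C.
W_min = 1680000 × 32.22/263.15 = 205700 kJ = 57.14 kWh.

57.14 kWh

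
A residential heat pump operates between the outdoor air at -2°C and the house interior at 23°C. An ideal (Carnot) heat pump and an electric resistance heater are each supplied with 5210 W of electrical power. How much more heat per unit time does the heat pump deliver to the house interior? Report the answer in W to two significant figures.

In absolute terms T_C = 271.15 K and T_H = 296.15 K, so ΔT = 25.00 K.
COP_Carnot = T_H/ΔT = 296.15/25.00 = 11.85.
The heat pump delivers Q̇_H = COP × Ẇ = 61720 W; the resistance heater delivers Ẇ = 5210 W.
Extra = (COP − 1)·Ẇ = 56510 W.

57000 W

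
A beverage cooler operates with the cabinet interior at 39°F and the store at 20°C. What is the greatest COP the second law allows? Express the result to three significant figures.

17.2

In absolute terms T_C = 277.04 K and T_H = 293.15 K, so ΔT = 16.11 K.
For a reversible cycle, COP_Carnot = T_C/ΔT = 277.04/16.11 = 17.20.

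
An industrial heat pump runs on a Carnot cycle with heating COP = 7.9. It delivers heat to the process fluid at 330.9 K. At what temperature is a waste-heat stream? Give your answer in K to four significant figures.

289.0 K

COP_HP = T_H/(T_H − T_C) gives T_H − T_C = T_H/COP.
With T_H = 330.90 K, T_C = 330.90 × (1 − 1/7.9) = 289.01 K.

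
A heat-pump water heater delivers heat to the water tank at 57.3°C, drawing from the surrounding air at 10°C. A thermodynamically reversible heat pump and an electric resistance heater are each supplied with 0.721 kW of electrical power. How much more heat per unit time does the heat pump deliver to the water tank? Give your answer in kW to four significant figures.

4.316 kW

In absolute terms T_C = 283.15 K and T_H = 330.45 K, so ΔT = 47.30 K.
COP_Carnot = T_H/ΔT = 330.45/47.30 = 6.986.
The heat pump delivers Q̇_H = COP × Ẇ = 5.037 kW; the resistance heater delivers Ẇ = 0.7210 kW.
Extra = (COP − 1)·Ẇ = 4.316 kW.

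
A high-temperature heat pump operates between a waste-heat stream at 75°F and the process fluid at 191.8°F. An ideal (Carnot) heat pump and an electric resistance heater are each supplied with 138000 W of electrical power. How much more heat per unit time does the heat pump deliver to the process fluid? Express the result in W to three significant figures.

632000 W

In absolute terms T_C = 297.04 K and T_H = 361.93 K, so ΔT = 64.89 K.
COP_Carnot = T_H/ΔT = 361.93/64.89 = 5.578.
The heat pump delivers Q̇_H = COP × Ẇ = 769700 W; the resistance heater delivers Ẇ = 138000 W.
Extra = (COP − 1)·Ẇ = 631700 W.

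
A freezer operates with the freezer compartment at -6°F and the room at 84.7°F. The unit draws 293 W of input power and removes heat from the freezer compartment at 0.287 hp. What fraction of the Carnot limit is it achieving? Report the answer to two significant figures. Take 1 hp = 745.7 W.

Converting, Q̇_C = 0.2870 hp = 214.0 W, so COP_actual = Q̇_C/Ẇ = 214.0/293.0 = 0.7304.
In absolute terms T_C = 252.04 K and T_H = 302.43 K, so ΔT = 50.39 K.
COP_Carnot = T_C/ΔT = 252.04/50.39 = 5.002.
η_II = COP_actual/COP_Carnot = 0.7304/5.002 = 0.1460.

0.15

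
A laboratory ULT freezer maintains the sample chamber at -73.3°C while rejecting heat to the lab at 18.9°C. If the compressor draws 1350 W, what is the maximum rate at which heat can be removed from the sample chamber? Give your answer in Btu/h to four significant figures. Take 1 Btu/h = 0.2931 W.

In absolute terms T_C = 199.85 K and T_H = 292.05 K, so ΔT = 92.20 K.
COP_Carnot = T_C/ΔT = 199.85/92.20 = 2.168.
Q̇_max = COP_Carnot × Ẇ = 2.168 × 1350 W = 2926 W = 9984 Btu/h.

9984 Btu/h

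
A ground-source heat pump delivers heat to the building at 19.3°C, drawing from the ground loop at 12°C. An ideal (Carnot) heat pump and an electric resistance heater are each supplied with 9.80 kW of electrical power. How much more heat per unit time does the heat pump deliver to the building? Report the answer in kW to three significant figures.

383 kW

In absolute terms T_C = 285.15 K and T_H = 292.45 K, so ΔT = 7.300 K.
COP_Carnot = T_H/ΔT = 292.45/7.300 = 40.06.
The heat pump delivers Q̇_H = COP × Ẇ = 392.6 kW; the resistance heater delivers Ẇ = 9.800 kW.
Extra = (COP − 1)·Ẇ = 382.8 kW.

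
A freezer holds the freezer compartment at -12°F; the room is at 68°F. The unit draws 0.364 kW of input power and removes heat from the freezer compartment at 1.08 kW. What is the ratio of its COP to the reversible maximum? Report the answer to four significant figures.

0.5302

COP_actual = Q̇_C/Ẇ = 1.080/0.3640 = 2.967.
In absolute terms T_C = 248.71 K and T_H = 293.15 K, so ΔT = 44.44 K.
COP_Carnot = T_C/ΔT = 248.71/44.44 = 5.596.
η_II = COP_actual/COP_Carnot = 2.967/5.596 = 0.5302.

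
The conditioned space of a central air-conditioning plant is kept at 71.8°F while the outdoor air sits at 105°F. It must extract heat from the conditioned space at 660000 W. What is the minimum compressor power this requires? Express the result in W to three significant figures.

In absolute terms T_C = 295.26 K and T_H = 313.71 K, so ΔT = 18.44 K.
COP_Carnot = T_C/ΔT = 295.26/18.44 = 16.01.
Ẇ_min = Q̇/COP_Carnot = 660000/16.01 = 41230 W.

41200 W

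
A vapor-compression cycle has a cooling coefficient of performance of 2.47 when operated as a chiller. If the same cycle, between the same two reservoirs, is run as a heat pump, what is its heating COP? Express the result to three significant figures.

The first law on one cycle gives Q_H = Q_C + W, so Q_H/W = Q_C/W + 1.
COP_HP = COP_R + 1 = 2.47 + 1 = 3.47.

3.47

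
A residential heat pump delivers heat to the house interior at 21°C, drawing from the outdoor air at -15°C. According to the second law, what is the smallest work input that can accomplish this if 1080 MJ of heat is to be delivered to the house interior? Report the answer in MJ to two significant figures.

In absolute terms T_C = 258.15 K and T_H = 294.15 K, so ΔT = 36.00 K.
The reversible limit is COP_HP = T_H/ΔT = 8.171, so W_min = Q_H/COP = Q_H·ΔT/T_H.
W_min = 1080 × 36.00/294.15 = 132.2 MJ.

130 MJ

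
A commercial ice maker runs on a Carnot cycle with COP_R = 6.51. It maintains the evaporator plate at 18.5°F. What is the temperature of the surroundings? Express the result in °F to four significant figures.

91.95 °F

COP_R = T_C/(T_H − T_C) gives T_H − T_C = T_C/COP.
With T_C = 265.65 K, T_H = 265.65 × (1 + 1/6.51) = 306.46 K.
Converting, 306.46 K = 91.95°F.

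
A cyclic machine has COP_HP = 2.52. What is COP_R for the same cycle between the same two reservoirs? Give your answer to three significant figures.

Since Q_H = Q_C + W for any cycle, COP_R = Q_C/W = Q_H/W − 1.
COP_R = 2.52 − 1 = 1.52.

1.52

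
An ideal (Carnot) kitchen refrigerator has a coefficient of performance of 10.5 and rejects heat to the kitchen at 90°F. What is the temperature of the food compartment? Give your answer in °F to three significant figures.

For a Carnot refrigerator COP_R = T_C/(T_H − T_C), so T_C = COP·T_H/(1 + COP).
With T_H = 305.37 K, T_C = 10.5 × 305.37/11.50 = 278.82 K.
Converting, 278.82 K = 42.20°F.

42.2 °F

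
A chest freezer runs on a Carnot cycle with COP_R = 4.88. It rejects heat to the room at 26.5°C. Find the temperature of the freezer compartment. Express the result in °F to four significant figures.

-12.03 °F

For a Carnot refrigerator COP_R = T_C/(T_H − T_C), so T_C = COP·T_H/(1 + COP).
With T_H = 299.65 K, T_C = 4.88 × 299.65/5.880 = 248.69 K.
Converting, 248.69 K = -12.03°F.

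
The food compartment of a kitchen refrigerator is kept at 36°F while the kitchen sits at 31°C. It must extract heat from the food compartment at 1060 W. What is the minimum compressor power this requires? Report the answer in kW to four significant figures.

0.1108 kW

In absolute terms T_C = 275.37 K and T_H = 304.15 K, so ΔT = 28.78 K.
COP_Carnot = T_C/ΔT = 275.37/28.78 = 9.569.
Ẇ_min = Q̇/COP_Carnot = 1060/9.569 = 110.8 W = 0.1108 kW.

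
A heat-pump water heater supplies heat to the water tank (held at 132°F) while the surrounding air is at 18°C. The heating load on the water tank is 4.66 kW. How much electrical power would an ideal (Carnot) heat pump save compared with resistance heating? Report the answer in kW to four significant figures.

In absolute terms T_C = 291.15 K and T_H = 328.71 K, so ΔT = 37.56 K.
COP_Carnot = T_H/ΔT = 328.71/37.56 = 8.753.
Resistance heating needs Ẇ_res = Q̇_H = 4.660 kW; the reversible heat pump needs only Ẇ_hp = Q̇_H/COP = 0.5324 kW.
Saving = 4.660 − 0.5324 = 4.128 kW.

4.128 kW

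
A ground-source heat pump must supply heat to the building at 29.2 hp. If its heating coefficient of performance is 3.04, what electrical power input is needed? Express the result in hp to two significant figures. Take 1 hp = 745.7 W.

Ẇ = Q̇_H/COP_HP = 29.20/3.04 = 9.605 hp.

9.6 hp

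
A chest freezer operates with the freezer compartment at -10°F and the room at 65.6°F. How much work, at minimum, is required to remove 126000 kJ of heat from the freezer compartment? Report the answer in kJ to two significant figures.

In absolute terms T_C = 249.82 K and T_H = 291.82 K, so ΔT = 42.00 K.
The reversible limit is COP_R = T_C/ΔT = 5.948, so W_min = Q_C/COP = Q_C·ΔT/T_C.
W_min = 126000 × 42.00/249.82 = 21180 kJ.

21000 kJ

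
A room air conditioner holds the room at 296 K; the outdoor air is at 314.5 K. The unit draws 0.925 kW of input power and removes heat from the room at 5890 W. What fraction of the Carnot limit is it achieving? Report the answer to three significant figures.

Converting, Q̇_C = 5890 W = 5.890 kW, so COP_actual = Q̇_C/Ẇ = 5.890/0.9250 = 6.368.
The reservoir spacing is ΔT = 314.5 − 296 = 18.50 K.
COP_Carnot = T_C/ΔT = 296.00/18.50 = 16.00.
η_II = COP_actual/COP_Carnot = 6.368/16.00 = 0.3980.

0.398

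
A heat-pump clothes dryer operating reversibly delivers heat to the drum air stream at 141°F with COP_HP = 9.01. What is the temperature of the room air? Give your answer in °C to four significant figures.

23.52 °C

COP_HP = T_H/(T_H − T_C) gives T_H − T_C = T_H/COP.
With T_H = 333.71 K, T_C = 333.71 × (1 − 1/9.01) = 296.67 K.
Converting, 296.67 K = 23.52°C.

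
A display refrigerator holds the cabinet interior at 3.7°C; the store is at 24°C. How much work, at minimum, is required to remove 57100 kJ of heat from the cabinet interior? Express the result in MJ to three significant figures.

4.19 MJ

In absolute terms T_C = 276.85 K and T_H = 297.15 K, so ΔT = 20.30 K.
The reversible limit is COP_R = T_C/ΔT = 13.64, so W_min = Q_C/COP = Q_C·ΔT/T_C.
W_min = 57100 × 20.30/276.85 = 4187 kJ = 4.187 MJ.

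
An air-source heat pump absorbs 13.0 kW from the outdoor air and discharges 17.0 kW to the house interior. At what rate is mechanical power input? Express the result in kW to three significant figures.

4.00 kW

For a cyclic device the first law requires Q̇_H = Q̇_C + Ẇ.
Ẇ = Q̇_H − Q̇_C = 4.000 kW.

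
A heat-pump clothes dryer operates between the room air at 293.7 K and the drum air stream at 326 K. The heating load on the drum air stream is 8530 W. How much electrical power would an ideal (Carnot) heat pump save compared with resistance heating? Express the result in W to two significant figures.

The reservoir spacing is ΔT = 326 − 293.7 = 32.30 K.
COP_Carnot = T_H/ΔT = 326.00/32.30 = 10.09.
Resistance heating needs Ẇ_res = Q̇_H = 8530 W; the reversible heat pump needs only Ẇ_hp = Q̇_H/COP = 845.2 W.
Saving = 8530 − 845.2 = 7685 W.

7700 W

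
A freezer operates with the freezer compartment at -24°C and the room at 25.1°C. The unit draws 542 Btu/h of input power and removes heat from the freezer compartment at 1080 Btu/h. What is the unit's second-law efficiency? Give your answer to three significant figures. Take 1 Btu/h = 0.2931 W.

COP_actual = Q̇_C/Ẇ = 1080/542.0 = 1.993.
In absolute terms T_C = 249.15 K and T_H = 298.25 K, so ΔT = 49.10 K.
COP_Carnot = T_C/ΔT = 249.15/49.10 = 5.074.
η_II = COP_actual/COP_Carnot = 1.993/5.074 = 0.3927.

0.393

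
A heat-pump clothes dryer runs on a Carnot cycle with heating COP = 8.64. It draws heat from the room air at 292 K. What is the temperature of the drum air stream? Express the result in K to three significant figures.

COP_HP = T_H/(T_H − T_C) rearranges to T_H = COP·T_C/(COP − 1).
With T_C = 292.00 K, T_H = 8.64 × 292.00/7.640 = 330.22 K.

330 K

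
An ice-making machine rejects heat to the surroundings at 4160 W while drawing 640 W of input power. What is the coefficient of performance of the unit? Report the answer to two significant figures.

The first law gives Q̇_H = Q̇_C + Ẇ, so the three rates are Q̇_C = 3520, Q̇_H = 4160, Ẇ = 640.0 W.
COP_R = Q̇_C/Ẇ = 3520/640.0 = 5.500.

5.5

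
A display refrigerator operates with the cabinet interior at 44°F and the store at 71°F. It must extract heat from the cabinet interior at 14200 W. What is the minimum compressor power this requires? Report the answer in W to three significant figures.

In absolute terms T_C = 279.82 K and T_H = 294.82 K, so ΔT = 15.00 K.
COP_Carnot = T_C/ΔT = 279.82/15.00 = 18.65.
Ẇ_min = Q̇/COP_Carnot = 14200/18.65 = 761.2 W.

761 W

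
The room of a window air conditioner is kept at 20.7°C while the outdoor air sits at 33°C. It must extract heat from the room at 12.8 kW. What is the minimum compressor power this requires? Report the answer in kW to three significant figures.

In absolute terms T_C = 293.85 K and T_H = 306.15 K, so ΔT = 12.30 K.
COP_Carnot = T_C/ΔT = 293.85/12.30 = 23.89.
Ẇ_min = Q̇/COP_Carnot = 12.80/23.89 = 0.5358 kW.

0.536 kW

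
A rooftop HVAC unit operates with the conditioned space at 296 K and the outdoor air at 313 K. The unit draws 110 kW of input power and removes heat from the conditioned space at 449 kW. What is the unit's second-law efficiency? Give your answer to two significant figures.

COP_actual = Q̇_C/Ẇ = 449.0/110.0 = 4.082.
The reservoir spacing is ΔT = 313 − 296 = 17.00 K.
COP_Carnot = T_C/ΔT = 296.00/17.00 = 17.41.
η_II = COP_actual/COP_Carnot = 4.082/17.41 = 0.2344.

0.23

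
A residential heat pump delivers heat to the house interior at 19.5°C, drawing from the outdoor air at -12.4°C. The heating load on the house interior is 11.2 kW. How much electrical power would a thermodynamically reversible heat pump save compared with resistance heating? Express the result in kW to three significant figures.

In absolute terms T_C = 260.75 K and T_H = 292.65 K, so ΔT = 31.90 K.
COP_Carnot = T_H/ΔT = 292.65/31.90 = 9.174.
Resistance heating needs Ẇ_res = Q̇_H = 11.20 kW; the reversible heat pump needs only Ẇ_hp = Q̇_H/COP = 1.221 kW.
Saving = 11.20 − 1.221 = 9.979 kW.

9.98 kW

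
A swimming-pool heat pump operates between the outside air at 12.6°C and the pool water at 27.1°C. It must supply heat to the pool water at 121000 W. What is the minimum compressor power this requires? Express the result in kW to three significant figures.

In absolute terms T_C = 285.75 K and T_H = 300.25 K, so ΔT = 14.50 K.
COP_Carnot = T_H/ΔT = 300.25/14.50 = 20.71.
Ẇ_min = Q̇/COP_Carnot = 121000/20.71 = 5843 W = 5.843 kW.

5.84 kW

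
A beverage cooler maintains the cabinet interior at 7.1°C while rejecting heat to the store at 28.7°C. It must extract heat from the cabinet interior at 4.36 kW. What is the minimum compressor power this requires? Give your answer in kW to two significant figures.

In absolute terms T_C = 280.25 K and T_H = 301.85 K, so ΔT = 21.60 K.
COP_Carnot = T_C/ΔT = 280.25/21.60 = 12.97.
Ẇ_min = Q̇/COP_Carnot = 4.360/12.97 = 0.3360 kW.

0.34 kW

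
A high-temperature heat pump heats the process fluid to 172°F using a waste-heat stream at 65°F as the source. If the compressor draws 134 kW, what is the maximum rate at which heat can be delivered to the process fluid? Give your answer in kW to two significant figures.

In absolute terms T_C = 291.48 K and T_H = 350.93 K, so ΔT = 59.44 K.
COP_Carnot = T_H/ΔT = 350.93/59.44 = 5.903.
Q̇_max = COP_Carnot × Ẇ = 5.903 × 134.0 kW = 791.1 kW.

790 kW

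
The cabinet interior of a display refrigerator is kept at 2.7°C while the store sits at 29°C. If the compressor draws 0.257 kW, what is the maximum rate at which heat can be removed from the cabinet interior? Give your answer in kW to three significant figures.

2.70 kW

In absolute terms T_C = 275.85 K and T_H = 302.15 K, so ΔT = 26.30 K.
COP_Carnot = T_C/ΔT = 275.85/26.30 = 10.49.
Q̇_max = COP_Carnot × Ẇ = 10.49 × 0.2570 kW = 2.696 kW.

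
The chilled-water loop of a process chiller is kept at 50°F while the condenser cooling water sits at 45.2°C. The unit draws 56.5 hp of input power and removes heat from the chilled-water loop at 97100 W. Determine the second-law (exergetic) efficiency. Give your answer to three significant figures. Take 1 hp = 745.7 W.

0.287

Converting, Q̇_C = 97100 W = 130.2 hp, so COP_actual = Q̇_C/Ẇ = 130.2/56.50 = 2.305.
In absolute terms T_C = 283.15 K and T_H = 318.35 K, so ΔT = 35.20 K.
COP_Carnot = T_C/ΔT = 283.15/35.20 = 8.044.
η_II = COP_actual/COP_Carnot = 2.305/8.044 = 0.2865.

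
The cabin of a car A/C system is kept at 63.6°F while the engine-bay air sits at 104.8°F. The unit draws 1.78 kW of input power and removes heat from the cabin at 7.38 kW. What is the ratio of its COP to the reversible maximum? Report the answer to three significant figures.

0.326

COP_actual = Q̇_C/Ẇ = 7.380/1.780 = 4.146.
In absolute terms T_C = 290.71 K and T_H = 313.59 K, so ΔT = 22.89 K.
COP_Carnot = T_C/ΔT = 290.71/22.89 = 12.70.
η_II = COP_actual/COP_Carnot = 4.146/12.70 = 0.3264.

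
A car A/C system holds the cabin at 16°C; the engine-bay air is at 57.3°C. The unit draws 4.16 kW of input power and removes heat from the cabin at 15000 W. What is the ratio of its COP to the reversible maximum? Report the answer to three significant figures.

Converting, Q̇_C = 15000 W = 15.00 kW, so COP_actual = Q̇_C/Ẇ = 15.00/4.160 = 3.606.
In absolute terms T_C = 289.15 K and T_H = 330.45 K, so ΔT = 41.30 K.
COP_Carnot = T_C/ΔT = 289.15/41.30 = 7.001.
η_II = COP_actual/COP_Carnot = 3.606/7.001 = 0.5150.

0.515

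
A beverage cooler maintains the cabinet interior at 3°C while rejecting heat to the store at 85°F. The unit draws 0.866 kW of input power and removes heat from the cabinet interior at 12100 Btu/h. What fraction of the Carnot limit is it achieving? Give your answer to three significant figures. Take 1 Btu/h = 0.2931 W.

0.392

Converting, Q̇_C = 12100 Btu/h = 3.547 kW, so COP_actual = Q̇_C/Ẇ = 3.547/0.8660 = 4.095.
In absolute terms T_C = 276.15 K and T_H = 302.59 K, so ΔT = 26.44 K.
COP_Carnot = T_C/ΔT = 276.15/26.44 = 10.44.
η_II = COP_actual/COP_Carnot = 4.095/10.44 = 0.3922.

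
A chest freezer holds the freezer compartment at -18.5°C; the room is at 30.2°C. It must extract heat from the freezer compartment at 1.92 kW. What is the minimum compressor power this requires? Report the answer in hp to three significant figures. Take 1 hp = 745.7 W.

In absolute terms T_C = 254.65 K and T_H = 303.35 K, so ΔT = 48.70 K.
COP_Carnot = T_C/ΔT = 254.65/48.70 = 5.229.
Ẇ_min = Q̇/COP_Carnot = 1.920/5.229 = 0.3672 kW = 0.4924 hp.

0.492 hp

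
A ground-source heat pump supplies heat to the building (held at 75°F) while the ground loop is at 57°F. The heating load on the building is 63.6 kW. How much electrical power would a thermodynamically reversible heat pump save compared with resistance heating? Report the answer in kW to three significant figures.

61.5 kW

In absolute terms T_C = 287.04 K and T_H = 297.04 K, so ΔT = 10.00 K.
COP_Carnot = T_H/ΔT = 297.04/10.00 = 29.70.
Resistance heating needs Ẇ_res = Q̇_H = 63.60 kW; the reversible heat pump needs only Ẇ_hp = Q̇_H/COP = 2.141 kW.
Saving = 63.60 − 2.141 = 61.46 kW.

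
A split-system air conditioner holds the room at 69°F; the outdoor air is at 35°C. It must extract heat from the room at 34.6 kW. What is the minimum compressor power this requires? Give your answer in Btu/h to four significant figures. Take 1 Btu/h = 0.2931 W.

5806 Btu/h

In absolute terms T_C = 293.71 K and T_H = 308.15 K, so ΔT = 14.44 K.
COP_Carnot = T_C/ΔT = 293.71/14.44 = 20.33.
Ẇ_min = Q̇/COP_Carnot = 34.60/20.33 = 1.702 kW = 5806 Btu/h.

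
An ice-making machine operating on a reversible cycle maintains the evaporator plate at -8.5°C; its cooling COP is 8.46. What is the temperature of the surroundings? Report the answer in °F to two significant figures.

73 °F

COP_R = T_C/(T_H − T_C) gives T_H − T_C = T_C/COP.
With T_C = 264.65 K, T_H = 264.65 × (1 + 1/8.46) = 295.93 K.
Converting, 295.93 K = 73.01°F.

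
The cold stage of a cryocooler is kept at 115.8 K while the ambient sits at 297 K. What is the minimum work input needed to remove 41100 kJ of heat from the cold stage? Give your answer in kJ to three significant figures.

64300 kJ

The reservoir spacing is ΔT = 297 − 115.8 = 181.2 K.
The reversible limit is COP_R = T_C/ΔT = 0.6391, so W_min = Q_C/COP = Q_C·ΔT/T_C.
W_min = 41100 × 181.2/115.80 = 64310 kJ.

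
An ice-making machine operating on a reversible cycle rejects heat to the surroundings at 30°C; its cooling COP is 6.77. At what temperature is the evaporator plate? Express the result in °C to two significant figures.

For a Carnot refrigerator COP_R = T_C/(T_H − T_C), so T_C = COP·T_H/(1 + COP).
With T_H = 303.15 K, T_C = 6.77 × 303.15/7.770 = 264.13 K.
Converting, 264.13 K = -9.02°C.

-9.0 °C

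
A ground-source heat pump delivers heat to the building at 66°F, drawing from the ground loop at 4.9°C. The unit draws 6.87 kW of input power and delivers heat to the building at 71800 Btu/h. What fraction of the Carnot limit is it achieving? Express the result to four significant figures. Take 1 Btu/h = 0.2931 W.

0.1467

Converting, Q̇_H = 71800 Btu/h = 21.04 kW, so COP_actual = Q̇_H/Ẇ = 21.04/6.870 = 3.063.
In absolute terms T_C = 278.05 K and T_H = 292.04 K, so ΔT = 13.99 K.
COP_Carnot = T_H/ΔT = 292.04/13.99 = 20.88.
η_II = COP_actual/COP_Carnot = 3.063/20.88 = 0.1467.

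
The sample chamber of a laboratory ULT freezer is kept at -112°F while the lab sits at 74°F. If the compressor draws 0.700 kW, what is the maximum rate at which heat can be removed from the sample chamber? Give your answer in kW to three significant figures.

1.31 kW

In absolute terms T_C = 193.15 K and T_H = 296.48 K, so ΔT = 103.3 K.
COP_Carnot = T_C/ΔT = 193.15/103.3 = 1.869.
Q̇_max = COP_Carnot × Ẇ = 1.869 × 0.7000 kW = 1.308 kW.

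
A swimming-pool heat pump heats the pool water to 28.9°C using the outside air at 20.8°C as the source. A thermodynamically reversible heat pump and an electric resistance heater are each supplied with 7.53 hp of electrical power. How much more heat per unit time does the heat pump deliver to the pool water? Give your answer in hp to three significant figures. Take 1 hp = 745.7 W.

273 hp

In absolute terms T_C = 293.95 K and T_H = 302.05 K, so ΔT = 8.100 K.
COP_Carnot = T_H/ΔT = 302.05/8.100 = 37.29.
The heat pump delivers Q̇_H = COP × Ẇ = 280.8 hp; the resistance heater delivers Ẇ = 7.530 hp.
Extra = (COP − 1)·Ẇ = 273.3 hp.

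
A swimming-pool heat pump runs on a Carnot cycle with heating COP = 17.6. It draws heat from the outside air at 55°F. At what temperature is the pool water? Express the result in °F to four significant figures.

COP_HP = T_H/(T_H − T_C) rearranges to T_H = COP·T_C/(COP − 1).
With T_C = 285.93 K, T_H = 17.6 × 285.93/16.60 = 303.15 K.
Converting, 303.15 K = 86.00°F.

86.00 °F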